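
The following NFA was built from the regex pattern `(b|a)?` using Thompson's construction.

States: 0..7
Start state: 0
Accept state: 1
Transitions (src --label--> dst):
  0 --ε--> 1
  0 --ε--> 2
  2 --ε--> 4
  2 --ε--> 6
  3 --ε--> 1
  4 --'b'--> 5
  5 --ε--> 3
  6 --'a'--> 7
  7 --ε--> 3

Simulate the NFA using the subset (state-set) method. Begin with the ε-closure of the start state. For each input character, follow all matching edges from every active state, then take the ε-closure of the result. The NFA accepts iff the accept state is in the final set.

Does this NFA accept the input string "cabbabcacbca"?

Answer: REJECT

Trace:
start: ε-closure({0}) = {0,1,2,4,6}
'c' @ 1: {}  — dead — no transitions
rest 'abbabcacbca' ignored (set empty)
after full input: {}  (accept=1 not in)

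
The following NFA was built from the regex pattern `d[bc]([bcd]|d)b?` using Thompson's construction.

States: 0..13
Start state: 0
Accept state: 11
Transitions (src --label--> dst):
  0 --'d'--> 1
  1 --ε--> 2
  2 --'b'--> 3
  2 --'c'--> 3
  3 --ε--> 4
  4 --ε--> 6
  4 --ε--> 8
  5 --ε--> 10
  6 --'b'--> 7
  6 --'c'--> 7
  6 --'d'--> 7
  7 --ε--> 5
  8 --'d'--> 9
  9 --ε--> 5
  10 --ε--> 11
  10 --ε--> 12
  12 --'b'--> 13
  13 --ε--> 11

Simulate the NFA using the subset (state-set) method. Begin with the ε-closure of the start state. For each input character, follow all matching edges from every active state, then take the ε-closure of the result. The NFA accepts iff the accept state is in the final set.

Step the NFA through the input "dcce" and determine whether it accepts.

S₀ = ε-closure({0}) = {0}
'd' @ 1: {1,2}
'c' @ 2: {3,4,6,8}
'c' @ 3: {5,7,10,11,12}  [accepting]
'e' @ 4: {}  — no active states
after full input: {}  (accept=11 not in)

Answer: REJECT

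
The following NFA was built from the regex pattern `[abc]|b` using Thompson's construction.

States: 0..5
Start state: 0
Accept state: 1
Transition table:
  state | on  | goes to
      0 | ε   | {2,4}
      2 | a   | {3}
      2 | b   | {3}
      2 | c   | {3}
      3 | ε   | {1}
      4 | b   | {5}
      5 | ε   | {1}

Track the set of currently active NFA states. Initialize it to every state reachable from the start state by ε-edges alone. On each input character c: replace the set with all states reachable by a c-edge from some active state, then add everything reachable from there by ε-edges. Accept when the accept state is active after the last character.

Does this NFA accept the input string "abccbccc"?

Answer: REJECT

Derivation:
initial (ε-close {0}): {0,2,4}
'a' @ 1: {1,3}  (accept∈set)
'b' @ 2: {}  — dead — no transitions
rest 'ccbccc' ignored (set empty)
final: {}; accept 1 not in set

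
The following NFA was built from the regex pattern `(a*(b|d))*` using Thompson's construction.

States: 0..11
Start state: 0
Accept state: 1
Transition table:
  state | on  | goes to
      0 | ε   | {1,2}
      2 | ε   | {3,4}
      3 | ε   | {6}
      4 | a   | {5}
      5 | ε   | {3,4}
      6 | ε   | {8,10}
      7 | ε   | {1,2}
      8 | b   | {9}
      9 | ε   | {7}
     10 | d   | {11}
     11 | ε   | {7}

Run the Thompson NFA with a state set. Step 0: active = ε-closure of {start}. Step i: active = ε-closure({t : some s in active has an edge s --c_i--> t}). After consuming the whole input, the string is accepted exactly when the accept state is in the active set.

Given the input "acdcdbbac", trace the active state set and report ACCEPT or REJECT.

Answer: REJECT

Derivation:
S₀ = ε-closure({0}) = {0,1,2,3,4,6,8,10}
'a' @ 1: {3,4,5,6,8,10}
'c' @ 2: {}  — no active states
rest 'dcdbbac' ignored (set empty)
final: {}; accept 1 not in set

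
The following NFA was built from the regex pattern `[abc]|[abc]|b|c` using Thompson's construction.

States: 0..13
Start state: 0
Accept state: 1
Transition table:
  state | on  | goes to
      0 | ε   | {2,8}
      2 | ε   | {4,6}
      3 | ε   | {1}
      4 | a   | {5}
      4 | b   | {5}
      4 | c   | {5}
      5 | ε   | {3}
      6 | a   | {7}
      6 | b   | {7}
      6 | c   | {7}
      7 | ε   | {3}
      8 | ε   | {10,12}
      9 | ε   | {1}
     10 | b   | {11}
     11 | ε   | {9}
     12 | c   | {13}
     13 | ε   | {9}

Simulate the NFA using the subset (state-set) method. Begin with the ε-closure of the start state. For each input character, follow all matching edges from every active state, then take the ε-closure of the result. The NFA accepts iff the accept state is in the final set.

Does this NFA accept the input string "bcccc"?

start: ε-closure({0}) = {0,2,4,6,8,10,12}
'b' @ 1: {1,3,5,7,9,11}  ✓accept
'c' @ 2: {}  — no active states
rest 'ccc' ignored (set empty)
after full input: {}  (accept=1 not in)

Answer: REJECT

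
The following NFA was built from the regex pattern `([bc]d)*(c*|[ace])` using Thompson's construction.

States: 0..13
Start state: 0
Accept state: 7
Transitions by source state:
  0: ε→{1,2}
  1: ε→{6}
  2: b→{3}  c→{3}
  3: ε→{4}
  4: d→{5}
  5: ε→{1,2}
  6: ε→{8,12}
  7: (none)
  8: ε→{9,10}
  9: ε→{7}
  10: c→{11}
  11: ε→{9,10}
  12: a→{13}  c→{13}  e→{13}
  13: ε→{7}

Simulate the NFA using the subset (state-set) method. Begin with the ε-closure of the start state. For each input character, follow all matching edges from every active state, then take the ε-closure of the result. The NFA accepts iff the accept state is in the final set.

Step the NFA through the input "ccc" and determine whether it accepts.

start: ε-closure({0}) = {0,1,2,6,7,8,9,10,12}
'c' @ 1: {3,4,7,9,10,11,13}  ✓accept
'c' @ 2: {7,9,10,11}  ✓accept
'c' @ 3: {7,9,10,11}  ✓accept
end set {7,9,10,11} — state 7 in

Answer: ACCEPT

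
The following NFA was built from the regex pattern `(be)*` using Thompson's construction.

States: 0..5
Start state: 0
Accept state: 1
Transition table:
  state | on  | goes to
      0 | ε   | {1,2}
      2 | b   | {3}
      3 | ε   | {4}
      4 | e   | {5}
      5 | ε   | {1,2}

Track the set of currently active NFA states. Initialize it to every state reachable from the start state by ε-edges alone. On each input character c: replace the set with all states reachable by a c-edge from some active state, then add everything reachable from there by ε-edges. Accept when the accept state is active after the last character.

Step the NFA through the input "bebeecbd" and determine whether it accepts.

S₀ = ε-closure({0}) = {0,1,2}
'b' @ 1: {3,4}
'e' @ 2: {1,2,5}  [accepting]
'b' @ 3: {3,4}
'e' @ 4: {1,2,5}  [accepting]
'e' @ 5: {}  — dead — no transitions
rest 'cbd' ignored (set empty)
end set {} — state 1 not in

Answer: REJECT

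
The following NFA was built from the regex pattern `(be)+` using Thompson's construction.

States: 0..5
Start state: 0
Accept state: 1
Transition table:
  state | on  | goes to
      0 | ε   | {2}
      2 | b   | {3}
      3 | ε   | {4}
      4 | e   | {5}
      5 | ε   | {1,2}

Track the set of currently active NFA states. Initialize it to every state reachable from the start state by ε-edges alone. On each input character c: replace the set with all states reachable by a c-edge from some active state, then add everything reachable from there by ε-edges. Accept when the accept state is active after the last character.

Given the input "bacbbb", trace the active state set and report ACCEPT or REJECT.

Answer: REJECT

Derivation:
initial (ε-close {0}): {0,2}
'b' @ 1: {3,4}
'a' @ 2: {}  — no active states
rest 'cbbb' ignored (set empty)
final: {}; accept 1 not in set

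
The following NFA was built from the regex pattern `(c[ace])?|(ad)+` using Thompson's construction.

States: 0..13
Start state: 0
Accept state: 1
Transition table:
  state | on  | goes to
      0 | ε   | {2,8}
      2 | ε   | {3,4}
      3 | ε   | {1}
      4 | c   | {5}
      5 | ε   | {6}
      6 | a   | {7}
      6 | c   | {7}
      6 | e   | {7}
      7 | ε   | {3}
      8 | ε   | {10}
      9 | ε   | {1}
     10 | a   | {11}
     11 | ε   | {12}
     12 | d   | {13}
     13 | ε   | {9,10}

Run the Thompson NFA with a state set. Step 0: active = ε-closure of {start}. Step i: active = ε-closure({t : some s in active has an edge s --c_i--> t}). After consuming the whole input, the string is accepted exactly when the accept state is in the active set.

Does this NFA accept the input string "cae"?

S₀ = ε-closure({0}) = {0,1,2,3,4,8,10}
'c' @ 1: {5,6}
'a' @ 2: {1,3,7}  [accepting]
'e' @ 3: {}  — no active states
after full input: {}  (accept=1 not in)

Answer: REJECT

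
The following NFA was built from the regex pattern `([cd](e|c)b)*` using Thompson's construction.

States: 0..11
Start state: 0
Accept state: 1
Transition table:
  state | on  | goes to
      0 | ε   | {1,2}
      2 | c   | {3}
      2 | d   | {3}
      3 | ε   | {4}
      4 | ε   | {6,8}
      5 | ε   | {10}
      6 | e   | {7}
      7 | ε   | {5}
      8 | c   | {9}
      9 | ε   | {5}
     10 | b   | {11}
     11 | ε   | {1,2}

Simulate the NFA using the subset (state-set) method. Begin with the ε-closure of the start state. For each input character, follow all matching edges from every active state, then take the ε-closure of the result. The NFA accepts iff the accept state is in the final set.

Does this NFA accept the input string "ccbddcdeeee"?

Answer: REJECT

Trace:
start: ε-closure({0}) = {0,1,2}
'c' @ 1: {3,4,6,8}
'c' @ 2: {5,9,10}
'b' @ 3: {1,2,11}  [accepting]
'd' @ 4: {3,4,6,8}
'd' @ 5: {}  — state set empty
rest 'cdeeee' ignored (set empty)
final: {}; accept 1 not in set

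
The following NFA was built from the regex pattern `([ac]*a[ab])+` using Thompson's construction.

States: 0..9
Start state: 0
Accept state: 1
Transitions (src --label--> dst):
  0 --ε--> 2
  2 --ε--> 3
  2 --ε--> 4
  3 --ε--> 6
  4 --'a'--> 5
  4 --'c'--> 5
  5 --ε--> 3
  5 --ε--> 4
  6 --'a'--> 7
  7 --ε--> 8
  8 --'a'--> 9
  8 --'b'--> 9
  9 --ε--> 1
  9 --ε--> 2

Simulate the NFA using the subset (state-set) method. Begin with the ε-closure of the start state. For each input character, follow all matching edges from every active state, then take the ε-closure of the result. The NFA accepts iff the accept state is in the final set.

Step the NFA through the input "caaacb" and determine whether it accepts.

start: ε-closure({0}) = {0,2,3,4,6}
'c' @ 1: {3,4,5,6}
'a' @ 2: {3,4,5,6,7,8}
'a' @ 3: {1,2,3,4,5,6,7,8,9}  [accepting]
'a' @ 4: {1,2,3,4,5,6,7,8,9}  [accepting]
'c' @ 5: {3,4,5,6}
'b' @ 6: {}  — state set empty
after full input: {}  (accept=1 not in)

Answer: REJECT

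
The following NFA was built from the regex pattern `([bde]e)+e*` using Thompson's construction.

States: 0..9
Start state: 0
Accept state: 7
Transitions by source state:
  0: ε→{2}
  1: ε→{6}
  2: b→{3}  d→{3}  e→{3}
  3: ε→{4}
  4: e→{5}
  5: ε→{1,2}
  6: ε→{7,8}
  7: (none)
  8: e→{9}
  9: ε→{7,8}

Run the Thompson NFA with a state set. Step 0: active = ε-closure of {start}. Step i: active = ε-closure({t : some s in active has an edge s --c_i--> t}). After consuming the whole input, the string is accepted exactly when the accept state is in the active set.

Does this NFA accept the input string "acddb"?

Answer: REJECT

Steps:
S₀ = ε-closure({0}) = {0,2}
'a' @ 1: {}  — no active states
rest 'cddb' ignored (set empty)
final: {}; accept 7 not in set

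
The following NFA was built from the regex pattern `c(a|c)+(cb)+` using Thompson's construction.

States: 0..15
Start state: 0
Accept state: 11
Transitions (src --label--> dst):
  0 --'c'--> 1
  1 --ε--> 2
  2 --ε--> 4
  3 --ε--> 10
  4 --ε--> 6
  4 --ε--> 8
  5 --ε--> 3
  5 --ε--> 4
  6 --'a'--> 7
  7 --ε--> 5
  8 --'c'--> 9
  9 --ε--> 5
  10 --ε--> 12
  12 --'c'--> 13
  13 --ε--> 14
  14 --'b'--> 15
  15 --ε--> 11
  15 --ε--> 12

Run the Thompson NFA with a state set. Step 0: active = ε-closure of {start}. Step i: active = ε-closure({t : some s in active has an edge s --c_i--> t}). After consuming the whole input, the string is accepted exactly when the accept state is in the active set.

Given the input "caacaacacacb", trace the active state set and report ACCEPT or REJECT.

Answer: ACCEPT

Trace:
start: ε-closure({0}) = {0}
'c' @ 1: {1,2,4,6,8}
'a' @ 2: {3,4,5,6,7,8,10,12}
'a' @ 3: {3,4,5,6,7,8,10,12}
'c' @ 4: {3,4,5,6,8,9,10,12,13,14}
'a' @ 5: {3,4,5,6,7,8,10,12}
'a' @ 6: {3,4,5,6,7,8,10,12}
'c' @ 7: {3,4,5,6,8,9,10,12,13,14}
'a' @ 8: {3,4,5,6,7,8,10,12}
'c' @ 9: {3,4,5,6,8,9,10,12,13,14}
'a' @ 10: {3,4,5,6,7,8,10,12}
'c' @ 11: {3,4,5,6,8,9,10,12,13,14}
'b' @ 12: {11,12,15}  (accept∈set)
final: {11,12,15}; accept 11 in set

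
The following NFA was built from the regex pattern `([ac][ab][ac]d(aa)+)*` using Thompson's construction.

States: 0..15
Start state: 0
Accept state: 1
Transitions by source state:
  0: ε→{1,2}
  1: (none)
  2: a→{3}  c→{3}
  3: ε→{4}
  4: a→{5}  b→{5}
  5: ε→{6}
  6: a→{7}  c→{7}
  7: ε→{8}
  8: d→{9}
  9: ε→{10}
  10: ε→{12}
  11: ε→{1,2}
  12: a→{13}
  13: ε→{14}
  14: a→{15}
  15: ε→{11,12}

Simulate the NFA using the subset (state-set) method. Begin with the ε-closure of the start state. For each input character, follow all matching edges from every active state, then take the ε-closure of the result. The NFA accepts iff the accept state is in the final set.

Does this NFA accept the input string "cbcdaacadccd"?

Answer: REJECT

Trace:
start: ε-closure({0}) = {0,1,2}
'c' @ 1: {3,4}
'b' @ 2: {5,6}
'c' @ 3: {7,8}
'd' @ 4: {9,10,12}
'a' @ 5: {13,14}
'a' @ 6: {1,2,11,12,15}  [accepting]
'c' @ 7: {3,4}
'a' @ 8: {5,6}
'd' @ 9: {}  — no active states
rest 'ccd' ignored (set empty)
after full input: {}  (accept=1 not in)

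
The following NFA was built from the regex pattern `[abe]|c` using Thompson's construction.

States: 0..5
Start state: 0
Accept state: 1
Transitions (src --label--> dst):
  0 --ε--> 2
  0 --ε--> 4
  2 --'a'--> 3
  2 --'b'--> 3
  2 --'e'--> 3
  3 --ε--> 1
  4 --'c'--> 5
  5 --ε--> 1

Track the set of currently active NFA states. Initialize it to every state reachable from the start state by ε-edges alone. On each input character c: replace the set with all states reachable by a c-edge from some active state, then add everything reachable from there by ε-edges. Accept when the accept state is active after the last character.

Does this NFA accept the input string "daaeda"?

Answer: REJECT

Steps:
initial (ε-close {0}): {0,2,4}
'd' @ 1: {}  — dead — no transitions
rest 'aaeda' ignored (set empty)
final: {}; accept 1 not in set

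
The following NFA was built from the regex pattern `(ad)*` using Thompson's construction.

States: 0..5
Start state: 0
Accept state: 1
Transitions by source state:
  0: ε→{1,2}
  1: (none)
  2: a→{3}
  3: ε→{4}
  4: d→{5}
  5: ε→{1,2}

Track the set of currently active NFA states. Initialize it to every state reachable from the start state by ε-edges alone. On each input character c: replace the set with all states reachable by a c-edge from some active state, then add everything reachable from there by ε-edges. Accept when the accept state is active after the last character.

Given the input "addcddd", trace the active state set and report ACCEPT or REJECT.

initial (ε-close {0}): {0,1,2}
'a' @ 1: {3,4}
'd' @ 2: {1,2,5}  [accepting]
'd' @ 3: {}  — no active states
rest 'cddd' ignored (set empty)
end set {} — state 1 not in

Answer: REJECT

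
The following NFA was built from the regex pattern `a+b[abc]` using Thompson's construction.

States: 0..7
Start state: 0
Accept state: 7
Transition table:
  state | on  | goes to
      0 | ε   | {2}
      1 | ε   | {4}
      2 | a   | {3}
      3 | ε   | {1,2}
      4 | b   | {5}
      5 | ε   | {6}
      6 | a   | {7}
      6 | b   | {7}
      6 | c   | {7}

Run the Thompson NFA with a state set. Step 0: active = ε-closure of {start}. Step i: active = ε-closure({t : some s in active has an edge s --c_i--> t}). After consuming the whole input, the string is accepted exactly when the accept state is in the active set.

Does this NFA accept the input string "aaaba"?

start: ε-closure({0}) = {0,2}
'a' @ 1: {1,2,3,4}
'a' @ 2: {1,2,3,4}
'a' @ 3: {1,2,3,4}
'b' @ 4: {5,6}
'a' @ 5: {7}  [accepting]
after full input: {7}  (accept=7 in)

Answer: ACCEPT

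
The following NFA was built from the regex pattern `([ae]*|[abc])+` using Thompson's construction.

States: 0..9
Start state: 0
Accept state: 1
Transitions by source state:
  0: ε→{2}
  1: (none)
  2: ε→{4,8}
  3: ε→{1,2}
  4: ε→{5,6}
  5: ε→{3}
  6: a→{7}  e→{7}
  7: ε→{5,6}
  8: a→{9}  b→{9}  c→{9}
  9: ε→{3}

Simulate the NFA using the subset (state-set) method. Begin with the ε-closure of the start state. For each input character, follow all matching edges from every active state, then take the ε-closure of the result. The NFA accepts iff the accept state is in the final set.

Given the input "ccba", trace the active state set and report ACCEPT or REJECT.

initial (ε-close {0}): {0,1,2,3,4,5,6,8}
'c' @ 1: {1,2,3,4,5,6,8,9}  [accepting]
'c' @ 2: {1,2,3,4,5,6,8,9}  [accepting]
'b' @ 3: {1,2,3,4,5,6,8,9}  [accepting]
'a' @ 4: {1,2,3,4,5,6,7,8,9}  [accepting]
end set {1,2,3,4,5,6,7,8,9} — state 1 in

Answer: ACCEPT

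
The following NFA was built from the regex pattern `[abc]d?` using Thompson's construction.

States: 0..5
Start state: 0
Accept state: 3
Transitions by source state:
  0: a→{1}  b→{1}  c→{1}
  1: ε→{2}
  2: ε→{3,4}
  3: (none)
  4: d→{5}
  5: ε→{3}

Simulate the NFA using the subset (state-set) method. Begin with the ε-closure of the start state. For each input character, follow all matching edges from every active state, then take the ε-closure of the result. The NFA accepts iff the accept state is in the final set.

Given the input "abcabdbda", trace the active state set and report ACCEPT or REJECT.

Answer: REJECT

Steps:
start: ε-closure({0}) = {0}
'a' @ 1: {1,2,3,4}  [accepting]
'b' @ 2: {}  — no active states
rest 'cabdbda' ignored (set empty)
end set {} — state 3 not in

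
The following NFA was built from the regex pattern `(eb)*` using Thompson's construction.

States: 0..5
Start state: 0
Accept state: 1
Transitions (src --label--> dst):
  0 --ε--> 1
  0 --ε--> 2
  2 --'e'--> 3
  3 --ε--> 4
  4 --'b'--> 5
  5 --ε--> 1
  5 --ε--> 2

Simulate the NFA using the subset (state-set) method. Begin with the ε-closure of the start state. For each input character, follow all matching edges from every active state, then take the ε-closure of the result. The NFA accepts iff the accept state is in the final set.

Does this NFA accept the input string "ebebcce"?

initial (ε-close {0}): {0,1,2}
'e' @ 1: {3,4}
'b' @ 2: {1,2,5}  ✓accept
'e' @ 3: {3,4}
'b' @ 4: {1,2,5}  ✓accept
'c' @ 5: {}  — no active states
rest 'ce' ignored (set empty)
after full input: {}  (accept=1 not in)

Answer: REJECT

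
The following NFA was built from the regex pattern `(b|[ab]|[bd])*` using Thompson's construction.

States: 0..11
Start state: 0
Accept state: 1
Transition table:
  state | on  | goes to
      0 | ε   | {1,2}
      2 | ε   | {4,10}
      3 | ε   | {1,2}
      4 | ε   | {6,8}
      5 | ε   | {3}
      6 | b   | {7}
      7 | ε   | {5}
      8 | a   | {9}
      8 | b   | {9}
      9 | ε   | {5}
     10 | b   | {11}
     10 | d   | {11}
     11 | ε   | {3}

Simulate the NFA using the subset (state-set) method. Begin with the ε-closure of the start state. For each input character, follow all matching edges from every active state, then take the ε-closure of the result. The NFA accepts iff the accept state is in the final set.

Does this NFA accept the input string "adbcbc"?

Answer: REJECT

Derivation:
S₀ = ε-closure({0}) = {0,1,2,4,6,8,10}
'a' @ 1: {1,2,3,4,5,6,8,9,10}  ✓accept
'd' @ 2: {1,2,3,4,6,8,10,11}  ✓accept
'b' @ 3: {1,2,3,4,5,6,7,8,9,10,11}  ✓accept
'c' @ 4: {}  — dead — no transitions
rest 'bc' ignored (set empty)
after full input: {}  (accept=1 not in)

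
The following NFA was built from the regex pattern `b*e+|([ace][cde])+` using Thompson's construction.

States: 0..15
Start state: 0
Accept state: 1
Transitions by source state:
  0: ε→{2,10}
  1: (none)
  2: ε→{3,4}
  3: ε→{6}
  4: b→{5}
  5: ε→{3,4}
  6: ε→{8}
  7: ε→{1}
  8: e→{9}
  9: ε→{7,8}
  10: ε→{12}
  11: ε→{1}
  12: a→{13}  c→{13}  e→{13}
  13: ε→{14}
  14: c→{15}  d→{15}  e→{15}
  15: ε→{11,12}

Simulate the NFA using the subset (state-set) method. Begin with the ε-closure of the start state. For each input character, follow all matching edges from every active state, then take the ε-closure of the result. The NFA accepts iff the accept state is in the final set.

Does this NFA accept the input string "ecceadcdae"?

Answer: ACCEPT

Steps:
S₀ = ε-closure({0}) = {0,2,3,4,6,8,10,12}
'e' @ 1: {1,7,8,9,13,14}  ✓accept
'c' @ 2: {1,11,12,15}  ✓accept
'c' @ 3: {13,14}
'e' @ 4: {1,11,12,15}  ✓accept
'a' @ 5: {13,14}
'd' @ 6: {1,11,12,15}  ✓accept
'c' @ 7: {13,14}
'd' @ 8: {1,11,12,15}  ✓accept
'a' @ 9: {13,14}
'e' @ 10: {1,11,12,15}  ✓accept
after full input: {1,11,12,15}  (accept=1 in)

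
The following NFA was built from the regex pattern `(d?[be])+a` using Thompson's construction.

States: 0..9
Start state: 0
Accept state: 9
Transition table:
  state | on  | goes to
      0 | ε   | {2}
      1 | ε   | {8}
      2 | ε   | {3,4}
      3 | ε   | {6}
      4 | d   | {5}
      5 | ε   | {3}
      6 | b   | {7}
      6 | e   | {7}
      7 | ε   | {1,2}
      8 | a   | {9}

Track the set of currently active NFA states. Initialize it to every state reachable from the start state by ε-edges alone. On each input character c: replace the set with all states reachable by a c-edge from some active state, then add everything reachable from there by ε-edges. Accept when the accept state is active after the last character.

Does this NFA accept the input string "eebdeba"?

start: ε-closure({0}) = {0,2,3,4,6}
'e' @ 1: {1,2,3,4,6,7,8}
'e' @ 2: {1,2,3,4,6,7,8}
'b' @ 3: {1,2,3,4,6,7,8}
'd' @ 4: {3,5,6}
'e' @ 5: {1,2,3,4,6,7,8}
'b' @ 6: {1,2,3,4,6,7,8}
'a' @ 7: {9}  [accepting]
final: {9}; accept 9 in set

Answer: ACCEPT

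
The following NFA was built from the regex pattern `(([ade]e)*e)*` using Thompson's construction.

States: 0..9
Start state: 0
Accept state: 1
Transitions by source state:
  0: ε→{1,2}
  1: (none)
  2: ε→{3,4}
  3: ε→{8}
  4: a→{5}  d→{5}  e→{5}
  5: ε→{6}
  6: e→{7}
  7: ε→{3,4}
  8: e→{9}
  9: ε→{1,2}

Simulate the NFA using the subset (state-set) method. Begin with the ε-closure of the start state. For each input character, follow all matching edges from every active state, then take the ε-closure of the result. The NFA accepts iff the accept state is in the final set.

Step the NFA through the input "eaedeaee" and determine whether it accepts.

initial (ε-close {0}): {0,1,2,3,4,8}
'e' @ 1: {1,2,3,4,5,6,8,9}  (accept∈set)
'a' @ 2: {5,6}
'e' @ 3: {3,4,7,8}
'd' @ 4: {5,6}
'e' @ 5: {3,4,7,8}
'a' @ 6: {5,6}
'e' @ 7: {3,4,7,8}
'e' @ 8: {1,2,3,4,5,6,8,9}  (accept∈set)
final: {1,2,3,4,5,6,8,9}; accept 1 in set

Answer: ACCEPT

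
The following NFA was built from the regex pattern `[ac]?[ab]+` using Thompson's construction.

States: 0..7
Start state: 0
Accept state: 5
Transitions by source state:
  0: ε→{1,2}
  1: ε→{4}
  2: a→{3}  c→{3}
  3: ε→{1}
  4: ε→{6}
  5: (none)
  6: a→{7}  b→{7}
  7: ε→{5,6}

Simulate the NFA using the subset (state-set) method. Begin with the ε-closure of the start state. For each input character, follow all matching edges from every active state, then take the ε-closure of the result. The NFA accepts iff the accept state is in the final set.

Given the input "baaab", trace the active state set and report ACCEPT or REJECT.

Answer: ACCEPT

Trace:
start: ε-closure({0}) = {0,1,2,4,6}
'b' @ 1: {5,6,7}  [accepting]
'a' @ 2: {5,6,7}  [accepting]
'a' @ 3: {5,6,7}  [accepting]
'a' @ 4: {5,6,7}  [accepting]
'b' @ 5: {5,6,7}  [accepting]
after full input: {5,6,7}  (accept=5 in)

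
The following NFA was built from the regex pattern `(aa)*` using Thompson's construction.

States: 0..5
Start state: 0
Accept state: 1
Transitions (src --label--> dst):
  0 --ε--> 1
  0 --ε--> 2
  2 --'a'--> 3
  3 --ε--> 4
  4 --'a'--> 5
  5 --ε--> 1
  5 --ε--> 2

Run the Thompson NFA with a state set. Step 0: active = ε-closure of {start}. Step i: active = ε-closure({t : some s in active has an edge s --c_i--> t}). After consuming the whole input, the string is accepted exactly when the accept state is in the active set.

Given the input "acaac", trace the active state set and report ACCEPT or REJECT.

start: ε-closure({0}) = {0,1,2}
'a' @ 1: {3,4}
'c' @ 2: {}  — no active states
rest 'aac' ignored (set empty)
end set {} — state 1 not in

Answer: REJECT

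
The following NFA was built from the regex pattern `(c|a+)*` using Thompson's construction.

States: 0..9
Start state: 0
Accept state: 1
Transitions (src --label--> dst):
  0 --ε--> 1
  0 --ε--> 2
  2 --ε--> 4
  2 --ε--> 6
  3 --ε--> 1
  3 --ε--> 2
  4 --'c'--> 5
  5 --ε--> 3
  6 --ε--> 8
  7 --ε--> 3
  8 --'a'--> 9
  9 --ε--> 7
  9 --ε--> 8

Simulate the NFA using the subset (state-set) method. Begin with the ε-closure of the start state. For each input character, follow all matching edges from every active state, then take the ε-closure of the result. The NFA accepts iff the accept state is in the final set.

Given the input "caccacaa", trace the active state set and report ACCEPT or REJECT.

Answer: ACCEPT

Steps:
start: ε-closure({0}) = {0,1,2,4,6,8}
'c' @ 1: {1,2,3,4,5,6,8}  [accepting]
'a' @ 2: {1,2,3,4,6,7,8,9}  [accepting]
'c' @ 3: {1,2,3,4,5,6,8}  [accepting]
'c' @ 4: {1,2,3,4,5,6,8}  [accepting]
'a' @ 5: {1,2,3,4,6,7,8,9}  [accepting]
'c' @ 6: {1,2,3,4,5,6,8}  [accepting]
'a' @ 7: {1,2,3,4,6,7,8,9}  [accepting]
'a' @ 8: {1,2,3,4,6,7,8,9}  [accepting]
after full input: {1,2,3,4,6,7,8,9}  (accept=1 in)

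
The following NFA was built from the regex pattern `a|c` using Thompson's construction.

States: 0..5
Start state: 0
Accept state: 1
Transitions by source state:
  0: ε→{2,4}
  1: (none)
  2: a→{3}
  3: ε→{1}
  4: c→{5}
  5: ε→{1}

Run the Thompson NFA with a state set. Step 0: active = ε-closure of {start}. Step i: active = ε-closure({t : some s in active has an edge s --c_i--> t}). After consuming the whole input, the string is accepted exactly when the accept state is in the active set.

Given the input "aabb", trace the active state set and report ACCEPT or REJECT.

initial (ε-close {0}): {0,2,4}
'a' @ 1: {1,3}  [accepting]
'a' @ 2: {}  — state set empty
rest 'bb' ignored (set empty)
after full input: {}  (accept=1 not in)

Answer: REJECT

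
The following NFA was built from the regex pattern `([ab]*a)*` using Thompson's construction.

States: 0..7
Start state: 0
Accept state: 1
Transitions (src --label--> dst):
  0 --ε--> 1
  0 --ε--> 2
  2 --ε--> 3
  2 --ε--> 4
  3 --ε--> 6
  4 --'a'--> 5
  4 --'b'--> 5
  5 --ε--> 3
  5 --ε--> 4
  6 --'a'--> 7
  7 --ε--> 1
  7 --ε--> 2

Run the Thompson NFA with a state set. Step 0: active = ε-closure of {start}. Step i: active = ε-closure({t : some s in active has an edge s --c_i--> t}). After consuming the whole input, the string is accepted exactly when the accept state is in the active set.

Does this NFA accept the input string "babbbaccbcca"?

Answer: REJECT

Trace:
S₀ = ε-closure({0}) = {0,1,2,3,4,6}
'b' @ 1: {3,4,5,6}
'a' @ 2: {1,2,3,4,5,6,7}  (accept∈set)
'b' @ 3: {3,4,5,6}
'b' @ 4: {3,4,5,6}
'b' @ 5: {3,4,5,6}
'a' @ 6: {1,2,3,4,5,6,7}  (accept∈set)
'c' @ 7: {}  — state set empty
rest 'cbcca' ignored (set empty)
after full input: {}  (accept=1 not in)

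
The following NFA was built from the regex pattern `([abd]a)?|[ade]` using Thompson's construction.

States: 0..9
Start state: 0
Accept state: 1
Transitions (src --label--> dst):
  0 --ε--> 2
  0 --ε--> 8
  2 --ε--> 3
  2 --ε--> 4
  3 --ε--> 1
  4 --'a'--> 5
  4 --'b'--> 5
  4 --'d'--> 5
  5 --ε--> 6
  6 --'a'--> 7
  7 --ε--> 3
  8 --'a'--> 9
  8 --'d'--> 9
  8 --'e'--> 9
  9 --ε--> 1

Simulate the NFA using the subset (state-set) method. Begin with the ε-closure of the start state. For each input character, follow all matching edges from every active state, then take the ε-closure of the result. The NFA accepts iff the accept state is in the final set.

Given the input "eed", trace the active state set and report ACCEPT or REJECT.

Answer: REJECT

Steps:
initial (ε-close {0}): {0,1,2,3,4,8}
'e' @ 1: {1,9}  ✓accept
'e' @ 2: {}  — dead — no transitions
rest 'd' ignored (set empty)
after full input: {}  (accept=1 not in)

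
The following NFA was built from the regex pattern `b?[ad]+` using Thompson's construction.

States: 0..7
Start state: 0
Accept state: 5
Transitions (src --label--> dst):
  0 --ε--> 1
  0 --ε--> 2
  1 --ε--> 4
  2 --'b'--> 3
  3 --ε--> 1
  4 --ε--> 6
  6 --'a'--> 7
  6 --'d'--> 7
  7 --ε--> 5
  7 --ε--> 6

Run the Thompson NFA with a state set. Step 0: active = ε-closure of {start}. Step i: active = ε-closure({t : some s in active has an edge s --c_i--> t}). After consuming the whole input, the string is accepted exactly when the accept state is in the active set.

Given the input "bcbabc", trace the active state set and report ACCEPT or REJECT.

initial (ε-close {0}): {0,1,2,4,6}
'b' @ 1: {1,3,4,6}
'c' @ 2: {}  — state set empty
rest 'babc' ignored (set empty)
end set {} — state 5 not in

Answer: REJECT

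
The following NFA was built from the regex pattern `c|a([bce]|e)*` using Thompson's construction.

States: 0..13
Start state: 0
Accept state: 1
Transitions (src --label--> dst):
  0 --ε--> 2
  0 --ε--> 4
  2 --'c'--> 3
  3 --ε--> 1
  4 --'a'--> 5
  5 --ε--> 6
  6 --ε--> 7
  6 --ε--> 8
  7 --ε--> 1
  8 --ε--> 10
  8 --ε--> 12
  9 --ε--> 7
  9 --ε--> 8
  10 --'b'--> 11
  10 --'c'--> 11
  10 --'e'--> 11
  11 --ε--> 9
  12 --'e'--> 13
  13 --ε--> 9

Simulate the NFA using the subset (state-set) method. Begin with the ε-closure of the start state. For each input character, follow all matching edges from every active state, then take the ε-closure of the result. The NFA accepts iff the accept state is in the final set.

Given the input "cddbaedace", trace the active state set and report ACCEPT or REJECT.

S₀ = ε-closure({0}) = {0,2,4}
'c' @ 1: {1,3}  ✓accept
'd' @ 2: {}  — state set empty
rest 'dbaedace' ignored (set empty)
after full input: {}  (accept=1 not in)

Answer: REJECT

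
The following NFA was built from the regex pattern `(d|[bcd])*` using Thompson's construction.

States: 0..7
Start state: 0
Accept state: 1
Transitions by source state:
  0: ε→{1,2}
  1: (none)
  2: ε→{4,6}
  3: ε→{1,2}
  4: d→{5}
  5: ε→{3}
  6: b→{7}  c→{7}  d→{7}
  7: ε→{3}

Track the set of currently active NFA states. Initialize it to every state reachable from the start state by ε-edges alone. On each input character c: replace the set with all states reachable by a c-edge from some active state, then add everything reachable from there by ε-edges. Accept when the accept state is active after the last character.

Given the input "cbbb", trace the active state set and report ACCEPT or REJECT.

Answer: ACCEPT

Derivation:
S₀ = ε-closure({0}) = {0,1,2,4,6}
'c' @ 1: {1,2,3,4,6,7}  [accepting]
'b' @ 2: {1,2,3,4,6,7}  [accepting]
'b' @ 3: {1,2,3,4,6,7}  [accepting]
'b' @ 4: {1,2,3,4,6,7}  [accepting]
after full input: {1,2,3,4,6,7}  (accept=1 in)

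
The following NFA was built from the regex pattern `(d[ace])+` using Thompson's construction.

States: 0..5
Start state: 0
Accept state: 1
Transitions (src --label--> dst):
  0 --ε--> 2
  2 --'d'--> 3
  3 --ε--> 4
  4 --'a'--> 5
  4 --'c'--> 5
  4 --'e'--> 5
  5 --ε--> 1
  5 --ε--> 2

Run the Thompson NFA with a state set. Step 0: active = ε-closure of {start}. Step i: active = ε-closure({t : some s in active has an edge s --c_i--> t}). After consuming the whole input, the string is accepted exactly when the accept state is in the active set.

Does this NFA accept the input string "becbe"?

initial (ε-close {0}): {0,2}
'b' @ 1: {}  — dead — no transitions
rest 'ecbe' ignored (set empty)
after full input: {}  (accept=1 not in)

Answer: REJECT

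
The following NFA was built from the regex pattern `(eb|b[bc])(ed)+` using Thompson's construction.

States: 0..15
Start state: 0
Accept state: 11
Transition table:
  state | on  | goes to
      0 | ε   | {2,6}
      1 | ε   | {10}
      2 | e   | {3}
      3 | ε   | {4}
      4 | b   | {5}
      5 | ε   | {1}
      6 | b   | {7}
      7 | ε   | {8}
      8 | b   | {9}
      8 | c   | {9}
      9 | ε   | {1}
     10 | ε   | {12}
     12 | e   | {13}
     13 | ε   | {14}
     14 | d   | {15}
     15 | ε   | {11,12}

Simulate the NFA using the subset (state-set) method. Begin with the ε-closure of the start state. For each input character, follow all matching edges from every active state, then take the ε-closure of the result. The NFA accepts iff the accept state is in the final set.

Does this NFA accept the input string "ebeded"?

start: ε-closure({0}) = {0,2,6}
'e' @ 1: {3,4}
'b' @ 2: {1,5,10,12}
'e' @ 3: {13,14}
'd' @ 4: {11,12,15}  [accepting]
'e' @ 5: {13,14}
'd' @ 6: {11,12,15}  [accepting]
final: {11,12,15}; accept 11 in set

Answer: ACCEPT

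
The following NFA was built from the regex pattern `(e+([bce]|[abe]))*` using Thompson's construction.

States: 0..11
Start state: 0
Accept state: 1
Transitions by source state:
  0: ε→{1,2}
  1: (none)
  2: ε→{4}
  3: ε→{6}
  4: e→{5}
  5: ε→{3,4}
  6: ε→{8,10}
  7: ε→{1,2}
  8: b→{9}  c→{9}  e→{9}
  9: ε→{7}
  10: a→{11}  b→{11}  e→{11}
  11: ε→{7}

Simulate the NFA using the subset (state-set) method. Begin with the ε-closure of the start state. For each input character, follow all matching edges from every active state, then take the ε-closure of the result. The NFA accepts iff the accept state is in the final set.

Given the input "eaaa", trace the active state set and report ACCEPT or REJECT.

S₀ = ε-closure({0}) = {0,1,2,4}
'e' @ 1: {3,4,5,6,8,10}
'a' @ 2: {1,2,4,7,11}  (accept∈set)
'a' @ 3: {}  — state set empty
rest 'a' ignored (set empty)
final: {}; accept 1 not in set

Answer: REJECT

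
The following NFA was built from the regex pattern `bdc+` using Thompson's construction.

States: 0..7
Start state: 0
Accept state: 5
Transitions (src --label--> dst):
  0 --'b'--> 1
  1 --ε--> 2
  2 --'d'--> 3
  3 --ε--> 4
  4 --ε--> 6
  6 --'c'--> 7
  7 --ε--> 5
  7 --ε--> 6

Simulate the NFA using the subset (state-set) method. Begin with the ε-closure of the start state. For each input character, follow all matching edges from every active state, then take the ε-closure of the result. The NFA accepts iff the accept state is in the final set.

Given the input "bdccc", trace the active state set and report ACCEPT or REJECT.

start: ε-closure({0}) = {0}
'b' @ 1: {1,2}
'd' @ 2: {3,4,6}
'c' @ 3: {5,6,7}  ✓accept
'c' @ 4: {5,6,7}  ✓accept
'c' @ 5: {5,6,7}  ✓accept
final: {5,6,7}; accept 5 in set

Answer: ACCEPT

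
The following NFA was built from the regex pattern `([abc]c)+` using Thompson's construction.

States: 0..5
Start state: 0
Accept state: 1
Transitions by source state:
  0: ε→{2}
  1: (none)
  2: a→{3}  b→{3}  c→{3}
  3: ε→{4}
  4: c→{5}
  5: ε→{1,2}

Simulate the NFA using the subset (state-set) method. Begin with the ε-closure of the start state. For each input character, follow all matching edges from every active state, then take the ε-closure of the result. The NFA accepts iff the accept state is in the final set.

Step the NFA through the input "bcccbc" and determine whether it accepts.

Answer: ACCEPT

Steps:
S₀ = ε-closure({0}) = {0,2}
'b' @ 1: {3,4}
'c' @ 2: {1,2,5}  ✓accept
'c' @ 3: {3,4}
'c' @ 4: {1,2,5}  ✓accept
'b' @ 5: {3,4}
'c' @ 6: {1,2,5}  ✓accept
final: {1,2,5}; accept 1 in set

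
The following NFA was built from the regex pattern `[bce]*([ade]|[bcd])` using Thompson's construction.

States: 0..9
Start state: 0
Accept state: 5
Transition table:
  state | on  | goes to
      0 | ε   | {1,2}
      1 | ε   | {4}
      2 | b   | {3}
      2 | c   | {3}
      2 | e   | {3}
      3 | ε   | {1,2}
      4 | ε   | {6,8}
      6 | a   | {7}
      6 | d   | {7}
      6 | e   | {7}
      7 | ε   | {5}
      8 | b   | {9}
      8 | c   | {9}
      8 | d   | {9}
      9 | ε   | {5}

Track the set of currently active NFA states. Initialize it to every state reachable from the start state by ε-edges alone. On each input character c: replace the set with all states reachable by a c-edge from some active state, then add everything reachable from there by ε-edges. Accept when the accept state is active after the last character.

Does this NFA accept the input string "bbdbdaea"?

start: ε-closure({0}) = {0,1,2,4,6,8}
'b' @ 1: {1,2,3,4,5,6,8,9}  (accept∈set)
'b' @ 2: {1,2,3,4,5,6,8,9}  (accept∈set)
'd' @ 3: {5,7,9}  (accept∈set)
'b' @ 4: {}  — dead — no transitions
rest 'daea' ignored (set empty)
final: {}; accept 5 not in set

Answer: REJECT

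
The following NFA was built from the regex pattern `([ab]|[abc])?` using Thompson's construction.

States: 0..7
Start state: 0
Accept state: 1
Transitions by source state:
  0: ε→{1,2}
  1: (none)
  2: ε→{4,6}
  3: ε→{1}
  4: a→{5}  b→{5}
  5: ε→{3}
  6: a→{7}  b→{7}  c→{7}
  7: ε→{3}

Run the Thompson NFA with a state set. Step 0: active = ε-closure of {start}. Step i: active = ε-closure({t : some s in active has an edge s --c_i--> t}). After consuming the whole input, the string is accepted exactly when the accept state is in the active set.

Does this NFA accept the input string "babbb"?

start: ε-closure({0}) = {0,1,2,4,6}
'b' @ 1: {1,3,5,7}  [accepting]
'a' @ 2: {}  — dead — no transitions
rest 'bbb' ignored (set empty)
final: {}; accept 1 not in set

Answer: REJECT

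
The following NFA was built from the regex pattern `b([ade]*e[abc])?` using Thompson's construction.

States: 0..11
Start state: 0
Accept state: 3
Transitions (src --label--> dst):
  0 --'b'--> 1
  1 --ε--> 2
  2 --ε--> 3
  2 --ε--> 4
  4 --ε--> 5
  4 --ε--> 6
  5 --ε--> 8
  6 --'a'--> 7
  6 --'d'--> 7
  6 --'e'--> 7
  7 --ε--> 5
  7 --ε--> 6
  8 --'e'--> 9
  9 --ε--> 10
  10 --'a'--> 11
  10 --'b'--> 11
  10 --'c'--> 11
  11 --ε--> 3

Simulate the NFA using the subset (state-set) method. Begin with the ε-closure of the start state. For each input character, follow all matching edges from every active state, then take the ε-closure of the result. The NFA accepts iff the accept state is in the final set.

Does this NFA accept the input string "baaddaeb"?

start: ε-closure({0}) = {0}
'b' @ 1: {1,2,3,4,5,6,8}  ✓accept
'a' @ 2: {5,6,7,8}
'a' @ 3: {5,6,7,8}
'd' @ 4: {5,6,7,8}
'd' @ 5: {5,6,7,8}
'a' @ 6: {5,6,7,8}
'e' @ 7: {5,6,7,8,9,10}
'b' @ 8: {3,11}  ✓accept
after full input: {3,11}  (accept=3 in)

Answer: ACCEPT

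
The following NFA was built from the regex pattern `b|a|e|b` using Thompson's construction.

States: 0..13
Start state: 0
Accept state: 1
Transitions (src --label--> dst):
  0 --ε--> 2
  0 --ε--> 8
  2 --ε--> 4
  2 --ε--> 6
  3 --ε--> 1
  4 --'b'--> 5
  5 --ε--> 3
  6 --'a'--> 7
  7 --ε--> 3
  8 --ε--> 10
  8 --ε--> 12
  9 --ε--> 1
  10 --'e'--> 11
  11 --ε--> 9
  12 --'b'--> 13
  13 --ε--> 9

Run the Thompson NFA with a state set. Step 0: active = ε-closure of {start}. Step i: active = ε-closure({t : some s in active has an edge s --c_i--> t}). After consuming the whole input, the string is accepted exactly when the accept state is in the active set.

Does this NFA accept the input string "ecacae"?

initial (ε-close {0}): {0,2,4,6,8,10,12}
'e' @ 1: {1,9,11}  (accept∈set)
'c' @ 2: {}  — dead — no transitions
rest 'acae' ignored (set empty)
end set {} — state 1 not in

Answer: REJECT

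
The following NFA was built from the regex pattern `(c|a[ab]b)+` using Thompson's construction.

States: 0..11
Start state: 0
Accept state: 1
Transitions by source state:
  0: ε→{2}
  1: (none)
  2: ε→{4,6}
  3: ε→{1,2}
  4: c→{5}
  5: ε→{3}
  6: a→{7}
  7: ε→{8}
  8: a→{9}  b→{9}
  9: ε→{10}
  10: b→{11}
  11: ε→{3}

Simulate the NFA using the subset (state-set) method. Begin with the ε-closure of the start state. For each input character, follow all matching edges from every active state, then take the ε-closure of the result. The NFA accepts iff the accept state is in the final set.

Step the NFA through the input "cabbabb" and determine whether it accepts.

initial (ε-close {0}): {0,2,4,6}
'c' @ 1: {1,2,3,4,5,6}  [accepting]
'a' @ 2: {7,8}
'b' @ 3: {9,10}
'b' @ 4: {1,2,3,4,6,11}  [accepting]
'a' @ 5: {7,8}
'b' @ 6: {9,10}
'b' @ 7: {1,2,3,4,6,11}  [accepting]
end set {1,2,3,4,6,11} — state 1 in

Answer: ACCEPT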